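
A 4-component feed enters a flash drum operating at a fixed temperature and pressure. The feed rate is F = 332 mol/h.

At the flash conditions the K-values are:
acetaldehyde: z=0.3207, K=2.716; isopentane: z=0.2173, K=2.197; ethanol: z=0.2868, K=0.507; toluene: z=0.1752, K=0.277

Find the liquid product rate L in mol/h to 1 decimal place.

L = 133.7 mol/h

Let ψ = V/F and solve Σ zᵢ(Kᵢ−1)/(1+ψ(Kᵢ−1)) = 0.
Feasibility: ΣzᵢKᵢ = 1.5424, Σzᵢ/Kᵢ = 1.4152 — both > 1, two phases present.
Newton iteration, ψ⁰ = 0.36:
  ψ = 0.3600: g = 0.17881, g' = -0.7833 → ψ = 0.5883
  ψ = 0.5883: g = 0.00692, g' = -0.7567 → ψ = 0.5974
Converged at ψ = 0.5974.
Then V = ψ·F = 0.5974·332 = 198.3 mol/h and L = F − V = 133.7 mol/h.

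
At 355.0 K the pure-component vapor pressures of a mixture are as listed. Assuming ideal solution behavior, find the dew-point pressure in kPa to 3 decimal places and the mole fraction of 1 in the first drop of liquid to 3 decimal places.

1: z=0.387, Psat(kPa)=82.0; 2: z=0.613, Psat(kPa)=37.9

At the dew point ψ → 1, so Σzᵢ/Kᵢ = 1 with Kᵢ = Pᵢˢᵃᵗ/P ⇒ 1/P = Σzᵢ/Pᵢˢᵃᵗ.
1/P = 0.387/82.0 + 0.613/37.9 = 0.020894 ⇒ P = 47.861 kPa
xᵢ = zᵢP/Pᵢˢᵃᵗ ⇒ x_1 = 0.387·47.861/82.0 = 0.226

Pdew = 47.861 kPa, x_1 = 0.226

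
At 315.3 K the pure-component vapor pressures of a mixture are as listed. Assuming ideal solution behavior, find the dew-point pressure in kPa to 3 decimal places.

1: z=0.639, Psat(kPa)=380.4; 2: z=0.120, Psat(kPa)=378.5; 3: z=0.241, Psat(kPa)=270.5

Pdew = 346.285 kPa

At the dew point ψ → 1, so Σzᵢ/Kᵢ = 1 with Kᵢ = Pᵢˢᵃᵗ/P ⇒ 1/P = Σzᵢ/Pᵢˢᵃᵗ.
1/P = 0.639/380.4 + 0.120/378.5 + 0.241/270.5 = 0.002888 ⇒ P = 346.285 kPa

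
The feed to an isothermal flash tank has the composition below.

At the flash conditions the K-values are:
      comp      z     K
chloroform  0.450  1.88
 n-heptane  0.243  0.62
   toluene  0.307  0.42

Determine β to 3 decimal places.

β = 0.284

Rachford–Rice: g(β) = Σ zᵢ(Kᵢ−1)/(1+β(Kᵢ−1)) = 0.
g(0) = ΣzᵢKᵢ − 1 = 0.126 and g(1) = 1 − Σzᵢ/Kᵢ = -0.362, so a root lies in (0, 1).
Iterate (Newton) starting at β = 0.65:
  β = 0.650: g = -0.1565, g' = -0.469 → β = 0.316
  β = 0.316: g = -0.0132, g' = -0.413 → β = 0.284
Converged at β = 0.284.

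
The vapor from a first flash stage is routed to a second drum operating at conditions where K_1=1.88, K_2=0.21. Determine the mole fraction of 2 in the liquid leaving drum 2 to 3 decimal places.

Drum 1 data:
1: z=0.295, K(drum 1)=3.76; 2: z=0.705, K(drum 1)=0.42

Drum 1:
Material balance + equilibrium reduce to Σ zᵢ(Kᵢ−1)/(1+ψ₁(Kᵢ−1)) = 0.
Check two-phase: ΣzᵢKᵢ = 1.405 > 1 and Σzᵢ/Kᵢ = 1.757 > 1, so g(0) = 0.405 > 0 and g(1) = -0.757 < 0.
Binary case is linear: z₁(K₁−1)(1+ψ₁(K₂−1)) + z₂(K₂−1)(1+ψ₁(K₁−1)) = 0
⇒ ψ₁ = [z₁(K₁−1)+z₂(K₂−1)] / [−(K₁−1)(K₂−1)] = 0.4053/1.6008 = 0.253
Drum-1 compositions:
  1: x = 0.174, y = 0.653
  2: x = 0.826, y = 0.347
Drum-2 feed = drum-1 vapor: z₂ = (0.6529, 0.3471).
Drum 2:
Let ψ₂ = V/F and solve Σ zᵢ(Kᵢ−1)/(1+ψ₂(Kᵢ−1)) = 0.
Feasibility: ΣzᵢKᵢ = 1.300, Σzᵢ/Kᵢ = 2.000 — both > 1, two phases present.
Binary case is linear: z₁(K₁−1)(1+ψ₂(K₂−1)) + z₂(K₂−1)(1+ψ₂(K₁−1)) = 0
⇒ ψ₂ = [z₁(K₁−1)+z₂(K₂−1)] / [−(K₁−1)(K₂−1)] = 0.3004/0.6952 = 0.432
  1: x = 0.473, y = 0.889
  2: x = 0.527, y = 0.111

x_2 (drum 2) = 0.527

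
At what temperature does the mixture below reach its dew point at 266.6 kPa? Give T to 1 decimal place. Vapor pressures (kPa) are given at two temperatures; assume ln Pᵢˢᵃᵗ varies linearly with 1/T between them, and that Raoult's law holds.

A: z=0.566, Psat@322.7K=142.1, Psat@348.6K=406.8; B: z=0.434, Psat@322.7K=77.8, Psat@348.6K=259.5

T = 343.7 K

Dew-point temperature: Σzᵢ·P/Pᵢˢᵃᵗ(T) = 1. Interpolate ln Pᵢˢᵃᵗ = aᵢ + bᵢ/T.
  T = 322.7 K: ΣzᵢP/Pᵢˢᵃᵗ = 2.5491
  T = 348.6 K: ΣzᵢP/Pᵢˢᵃᵗ = 0.8168
  T = 335.6 K: ΣzᵢP/Pᵢˢᵃᵗ = 1.4137
  T = 342.1 K: ΣzᵢP/Pᵢˢᵃᵗ = 1.0688
  T = 345.4 K: ΣzᵢP/Pᵢˢᵃᵗ = 0.9312
  T = 343.8 K: ΣzᵢP/Pᵢˢᵃᵗ = 0.9952
Interpolating between 342.1 K and 343.8 K gives T ≈ 343.7 K.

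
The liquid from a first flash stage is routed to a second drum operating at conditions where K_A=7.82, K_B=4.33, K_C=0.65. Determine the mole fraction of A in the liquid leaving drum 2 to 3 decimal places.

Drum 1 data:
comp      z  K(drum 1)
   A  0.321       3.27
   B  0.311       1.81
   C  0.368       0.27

x_A (drum 2) = 0.020

Drum 1:
Rachford–Rice: g(ψ₁) = Σ zᵢ(Kᵢ−1)/(1+ψ₁(Kᵢ−1)) = 0.
Check two-phase: ΣzᵢKᵢ = 1.712 > 1 and Σzᵢ/Kᵢ = 1.633 > 1, so g(0) = 0.712 > 0 and g(1) = -0.633 < 0.
Newton–Raphson from ψ₁ = 0.49:
  ψ₁ = 0.490: g = 0.1071, g' = -0.951 → ψ₁ = 0.603
  ψ₁ = 0.603: g = -0.0026, g' = -1.012 → ψ₁ = 0.600
Converged at ψ₁ = 0.600.
Drum-1 compositions:
  A: x = 0.136, y = 0.444
  B: x = 0.209, y = 0.379
  C: x = 0.655, y = 0.177
Drum-2 feed = drum-1 liquid: z₂ = (0.1359, 0.2093, 0.6548).
Drum 2:
Let ψ₂ = V/F and solve Σ zᵢ(Kᵢ−1)/(1+ψ₂(Kᵢ−1)) = 0.
g(0) = ΣzᵢKᵢ − 1 = 1.395 and g(1) = 1 − Σzᵢ/Kᵢ = -0.073, so a root lies in (0, 1).
Newton–Raphson from ψ₂ = 0.5:
  ψ₂ = 0.500: g = 0.1939, g' = -0.770 → ψ₂ = 0.752
  ψ₂ = 0.752: g = 0.0391, g' = -0.505 → ψ₂ = 0.829
  ψ₂ = 0.829: g = 0.0016, g' = -0.466 → ψ₂ = 0.833
Converged at ψ₂ = 0.833.
  A: x = 0.020, y = 0.159
  B: x = 0.055, y = 0.240
  C: x = 0.924, y = 0.601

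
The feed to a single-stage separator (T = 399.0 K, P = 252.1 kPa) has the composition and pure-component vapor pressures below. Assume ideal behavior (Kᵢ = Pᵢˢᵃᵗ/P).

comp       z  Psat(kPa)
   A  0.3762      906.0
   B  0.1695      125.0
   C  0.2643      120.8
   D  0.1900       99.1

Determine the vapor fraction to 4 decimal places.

ψ = 0.4515

Raoult's law: Kᵢ = Pᵢˢᵃᵗ/P = Pᵢˢᵃᵗ/252.1.
  K_A = 906.0/252.1 = 3.593812, K_B = 125.0/252.1 = 0.495835, K_C = 120.8/252.1 = 0.479175, K_D = 99.1/252.1 = 0.393098
Rachford–Rice: g(ψ) = Σ zᵢ(Kᵢ−1)/(1+ψ(Kᵢ−1)) = 0.
g(0) = ΣzᵢKᵢ − 1 = 0.6374 and g(1) = 1 − Σzᵢ/Kᵢ = -0.4814, so a root lies in (0, 1).
Newton iteration, ψ⁰ = 0.36:
  ψ = 0.3600: g = 0.08323, g' = -0.9643 → ψ = 0.4463
  ψ = 0.4463: g = 0.00449, g' = -0.8687 → ψ = 0.4515
Converged at ψ = 0.4515.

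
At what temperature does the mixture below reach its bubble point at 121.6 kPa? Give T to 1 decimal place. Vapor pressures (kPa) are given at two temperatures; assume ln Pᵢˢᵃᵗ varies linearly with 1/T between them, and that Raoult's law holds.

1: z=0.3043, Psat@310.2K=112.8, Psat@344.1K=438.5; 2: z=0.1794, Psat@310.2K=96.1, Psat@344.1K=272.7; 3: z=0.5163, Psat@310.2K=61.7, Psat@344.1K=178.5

Bubble-point temperature: ΣzᵢPᵢˢᵃᵗ(T) = P. Interpolate ln Pᵢˢᵃᵗ = aᵢ + bᵢ/T.
  T = 310.2 K: ΣzᵢPᵢˢᵃᵗ = 83.42 kPa
  T = 344.1 K: ΣzᵢPᵢˢᵃᵗ = 274.52 kPa
  T = 327.1 K: ΣzᵢPᵢˢᵃᵗ = 155.36 kPa
  T = 318.6 K: ΣzᵢPᵢˢᵃᵗ = 114.49 kPa
  T = 322.9 K: ΣzᵢPᵢˢᵃᵗ = 133.85 kPa
  T = 320.8 K: ΣzᵢPᵢˢᵃᵗ = 124.07 kPa
Interpolating between 318.6 K and 320.8 K gives T ≈ 320.2 K.

T = 320.2 K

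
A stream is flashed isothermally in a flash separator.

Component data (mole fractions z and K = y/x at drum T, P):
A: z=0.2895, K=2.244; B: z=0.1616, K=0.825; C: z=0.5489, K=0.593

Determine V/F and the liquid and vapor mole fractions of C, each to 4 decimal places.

V/F = 0.2406, x_C = 0.6085, y_C = 0.3608

Iterate (Newton) starting at V/F = 0.5:
  V/F = 0.5000: g = -0.08944, g' = -0.3196 → V/F = 0.2201
  V/F = 0.2201: g = 0.00792, g' = -0.3912 → V/F = 0.2404
  V/F = 0.2404: g = 0.00009, g' = -0.3826 → V/F = 0.2406
Converged at V/F = 0.2406.
Compositions from xᵢ = zᵢ/(1+V/F(Kᵢ−1)), yᵢ = Kᵢxᵢ:
  A: x = 0.2228, y = 0.5000
  B: x = 0.1687, y = 0.1392
  C: x = 0.6085, y = 0.3608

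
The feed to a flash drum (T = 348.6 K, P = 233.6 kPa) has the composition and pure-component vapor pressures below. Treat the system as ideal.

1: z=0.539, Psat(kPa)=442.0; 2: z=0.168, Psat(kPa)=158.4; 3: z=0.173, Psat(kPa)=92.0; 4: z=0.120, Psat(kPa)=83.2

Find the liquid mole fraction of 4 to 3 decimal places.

x_4 = 0.178

Raoult's law: Kᵢ = Pᵢˢᵃᵗ/P = Pᵢˢᵃᵗ/233.6.
  K_1 = 442.0/233.6 = 1.89212, K_2 = 158.4/233.6 = 0.67808, K_3 = 92.0/233.6 = 0.39384, K_4 = 83.2/233.6 = 0.35616
Rachford–Rice: g(V/F) = Σ zᵢ(Kᵢ−1)/(1+V/F(Kᵢ−1)) = 0.
Check two-phase: ΣzᵢKᵢ = 1.245 > 1 and Σzᵢ/Kᵢ = 1.309 > 1, so g(0) = 0.245 > 0 and g(1) = -0.309 < 0.
Iterate (Newton) starting at V/F = 0.61:
  V/F = 0.610: g = -0.0495, g' = -0.502 → V/F = 0.511
  V/F = 0.511: g = -0.0017, g' = -0.471 → V/F = 0.508
Converged at V/F = 0.508.
Compositions from xᵢ = zᵢ/(1+V/F(Kᵢ−1)), yᵢ = Kᵢxᵢ:
  1: x = 0.371, y = 0.702
  2: x = 0.201, y = 0.136
  3: x = 0.250, y = 0.098
  4: x = 0.178, y = 0.063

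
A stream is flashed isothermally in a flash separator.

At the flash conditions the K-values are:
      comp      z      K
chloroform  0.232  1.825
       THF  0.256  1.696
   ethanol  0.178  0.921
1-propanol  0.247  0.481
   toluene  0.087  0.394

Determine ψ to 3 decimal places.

ψ = 0.513

Let ψ = V/F and solve Σ zᵢ(Kᵢ−1)/(1+ψ(Kᵢ−1)) = 0.
Check two-phase: ΣzᵢKᵢ = 1.175 > 1 and Σzᵢ/Kᵢ = 1.206 > 1, so g(0) = 0.175 > 0 and g(1) = -0.206 < 0.
Newton iteration, ψ⁰ = 0.5:
  ψ = 0.500: g = 0.0043, g' = -0.336 → ψ = 0.513
Converged at ψ = 0.513.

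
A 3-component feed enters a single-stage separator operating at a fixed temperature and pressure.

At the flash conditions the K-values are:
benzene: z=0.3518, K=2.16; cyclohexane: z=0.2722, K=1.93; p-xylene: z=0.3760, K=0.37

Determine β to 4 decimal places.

Let β = V/F and solve Σ zᵢ(Kᵢ−1)/(1+β(Kᵢ−1)) = 0.
g(0) = ΣzᵢKᵢ − 1 = 0.4244 and g(1) = 1 − Σzᵢ/Kᵢ = -0.3201, so a root lies in (0, 1).
Iterate (Newton) starting at β = 0.5:
  β = 0.5000: g = 0.08527, g' = -0.6174 → β = 0.6381
  β = 0.6381: g = -0.00276, g' = -0.6664 → β = 0.6340
Converged at β = 0.6340.

β = 0.6340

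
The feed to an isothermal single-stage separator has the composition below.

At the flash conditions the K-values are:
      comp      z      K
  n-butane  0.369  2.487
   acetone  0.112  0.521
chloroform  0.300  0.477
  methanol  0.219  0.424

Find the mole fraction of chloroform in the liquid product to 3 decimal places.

x_chloroform = 0.349

Newton iteration, ψ⁰ = 0.69:
  ψ = 0.690: g = -0.2641, g' = -0.657 → ψ = 0.288
  ψ = 0.288: g = -0.0140, g' = -0.653 → ψ = 0.267
Converged at ψ = 0.267.
Compositions from xᵢ = zᵢ/(1+ψ(Kᵢ−1)), yᵢ = Kᵢxᵢ:
  n-butane: x = 0.264, y = 0.657
  acetone: x = 0.128, y = 0.067
  chloroform: x = 0.349, y = 0.166
  methanol: x = 0.259, y = 0.110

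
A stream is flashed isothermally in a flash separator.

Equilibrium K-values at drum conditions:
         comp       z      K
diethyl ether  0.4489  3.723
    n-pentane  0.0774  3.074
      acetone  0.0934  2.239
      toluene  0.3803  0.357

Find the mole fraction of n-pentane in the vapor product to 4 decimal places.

Newton iteration, ψ⁰ = 0.68:
  ψ = 0.6800: g = 0.12353, g' = -1.0053 → ψ = 0.8029
  ψ = 0.8029: g = -0.00361, g' = -1.0827 → ψ = 0.7995
Converged at ψ = 0.7995.
Compositions from xᵢ = zᵢ/(1+ψ(Kᵢ−1)), yᵢ = Kᵢxᵢ:
  diethyl ether: x = 0.1413, y = 0.5260
  n-pentane: x = 0.0291, y = 0.0895
  acetone: x = 0.0469, y = 0.1051
  toluene: x = 0.7827, y = 0.2794

y_n-pentane = 0.0895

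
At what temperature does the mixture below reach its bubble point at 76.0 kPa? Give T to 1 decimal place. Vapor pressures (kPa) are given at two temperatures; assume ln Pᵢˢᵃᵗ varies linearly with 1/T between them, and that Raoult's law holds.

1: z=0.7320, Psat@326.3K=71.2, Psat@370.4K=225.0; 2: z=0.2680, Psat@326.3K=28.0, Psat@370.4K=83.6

T = 334.8 K

Bubble-point temperature: ΣzᵢPᵢˢᵃᵗ(T) = P. Interpolate ln Pᵢˢᵃᵗ = aᵢ + bᵢ/T.
  T = 326.3 K: ΣzᵢPᵢˢᵃᵗ = 59.62 kPa
  T = 370.4 K: ΣzᵢPᵢˢᵃᵗ = 187.10 kPa
  T = 348.4 K: ΣzᵢPᵢˢᵃᵗ = 109.65 kPa
  T = 337.4 K: ΣzᵢPᵢˢᵃᵗ = 81.78 kPa
  T = 331.9 K: ΣzᵢPᵢˢᵃᵗ = 70.11 kPa
  T = 334.6 K: ΣzᵢPᵢˢᵃᵗ = 75.66 kPa
Interpolating between 334.6 K and 337.4 K gives T ≈ 334.8 K.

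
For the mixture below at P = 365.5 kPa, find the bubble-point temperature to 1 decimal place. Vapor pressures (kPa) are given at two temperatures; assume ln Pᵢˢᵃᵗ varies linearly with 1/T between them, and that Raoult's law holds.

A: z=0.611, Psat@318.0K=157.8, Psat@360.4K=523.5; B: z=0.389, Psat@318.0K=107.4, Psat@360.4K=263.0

Bubble-point temperature: ΣzᵢPᵢˢᵃᵗ(T) = P. Interpolate ln Pᵢˢᵃᵗ = aᵢ + bᵢ/T.
  T = 318.0 K: ΣzᵢPᵢˢᵃᵗ = 138.19 kPa
  T = 360.4 K: ΣzᵢPᵢˢᵃᵗ = 422.17 kPa
  T = 339.2 K: ΣzᵢPᵢˢᵃᵗ = 249.55 kPa
  T = 349.8 K: ΣzᵢPᵢˢᵃᵗ = 327.02 kPa
  T = 355.1 K: ΣzᵢPᵢˢᵃᵗ = 372.23 kPa
  T = 352.5 K: ΣzᵢPᵢˢᵃᵗ = 349.48 kPa
Interpolating between 352.5 K and 355.1 K gives T ≈ 354.3 K.

T = 354.3 K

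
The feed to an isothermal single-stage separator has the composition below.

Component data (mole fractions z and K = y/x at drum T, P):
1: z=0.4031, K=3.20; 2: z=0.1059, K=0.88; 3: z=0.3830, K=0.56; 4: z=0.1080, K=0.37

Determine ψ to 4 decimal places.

Newton–Raphson from ψ = 0.5:
  ψ = 0.5000: g = 0.09340, g' = -0.6574 → ψ = 0.6421
  ψ = 0.6421: g = 0.00468, g' = -0.6019 → ψ = 0.6499
Converged at ψ = 0.6499.

ψ = 0.6499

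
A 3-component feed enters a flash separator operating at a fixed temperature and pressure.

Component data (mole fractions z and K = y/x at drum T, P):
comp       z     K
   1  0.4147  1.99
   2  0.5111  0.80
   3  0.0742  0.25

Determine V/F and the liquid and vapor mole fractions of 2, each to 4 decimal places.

Material balance + equilibrium reduce to Σ zᵢ(Kᵢ−1)/(1+V/F(Kᵢ−1)) = 0.
Check two-phase: ΣzᵢKᵢ = 1.2527 > 1 and Σzᵢ/Kᵢ = 1.1441 > 1, so g(0) = 0.2527 > 0 and g(1) = -0.1441 < 0.
Newton iteration, V/F⁰ = 0.5:
  V/F = 0.5000: g = 0.07200, g' = -0.3139 → V/F = 0.7293
  V/F = 0.7293: g = -0.00412, g' = -0.3685 → V/F = 0.7182
  V/F = 0.7182: g = -0.00003, g' = -0.3628 → V/F = 0.7181
Converged at V/F = 0.7181.
Compositions from xᵢ = zᵢ/(1+V/F(Kᵢ−1)), yᵢ = Kᵢxᵢ:
  1: x = 0.2424, y = 0.4824
  2: x = 0.5968, y = 0.4774
  3: x = 0.1608, y = 0.0402

V/F = 0.7181, x_2 = 0.5968, y_2 = 0.4774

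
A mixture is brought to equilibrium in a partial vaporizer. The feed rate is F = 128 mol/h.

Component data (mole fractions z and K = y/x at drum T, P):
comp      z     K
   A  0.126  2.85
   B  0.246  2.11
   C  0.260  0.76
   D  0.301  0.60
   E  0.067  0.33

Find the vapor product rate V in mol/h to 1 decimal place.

V = 66.5 mol/h

Rachford–Rice: g(V/F) = Σ zᵢ(Kᵢ−1)/(1+V/F(Kᵢ−1)) = 0.
Feasibility: ΣzᵢKᵢ = 1.278, Σzᵢ/Kᵢ = 1.208 — both > 1, two phases present.
Newton iteration, V/F⁰ = 0.5:
  V/F = 0.500: g = 0.0078, g' = -0.404 → V/F = 0.519
Converged at V/F = 0.519.
Then V = V/F·F = 0.5193·128 = 66.5 mol/h and L = F − V = 61.5 mol/h.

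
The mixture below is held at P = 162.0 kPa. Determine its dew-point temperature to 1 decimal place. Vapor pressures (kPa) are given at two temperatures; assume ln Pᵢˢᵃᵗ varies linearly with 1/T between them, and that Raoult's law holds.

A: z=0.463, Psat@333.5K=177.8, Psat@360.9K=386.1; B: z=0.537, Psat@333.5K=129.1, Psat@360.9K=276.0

T = 336.5 K

Dew-point temperature: Σzᵢ·P/Pᵢˢᵃᵗ(T) = 1. Interpolate ln Pᵢˢᵃᵗ = aᵢ + bᵢ/T.
  T = 333.5 K: ΣzᵢP/Pᵢˢᵃᵗ = 1.0957
  T = 360.9 K: ΣzᵢP/Pᵢˢᵃᵗ = 0.5095
  T = 347.2 K: ΣzᵢP/Pᵢˢᵃᵗ = 0.7359
  T = 340.4 K: ΣzᵢP/Pᵢˢᵃᵗ = 0.8931
  T = 336.9 K: ΣzᵢP/Pᵢˢᵃᵗ = 0.9897
  T = 335.2 K: ΣzᵢP/Pᵢˢᵃᵗ = 1.0411
  T = 336.0 K: ΣzᵢP/Pᵢˢᵃᵗ = 1.0165
  T = 336.4 K: ΣzᵢP/Pᵢˢᵃᵗ = 1.0045
  T = 336.6 K: ΣzᵢP/Pᵢˢᵃᵗ = 0.9985
  T = 336.5 K: ΣzᵢP/Pᵢˢᵃᵗ = 1.0015
Continuing to bisect between 336.5 K and 336.6 K converges to T = 336.5 K.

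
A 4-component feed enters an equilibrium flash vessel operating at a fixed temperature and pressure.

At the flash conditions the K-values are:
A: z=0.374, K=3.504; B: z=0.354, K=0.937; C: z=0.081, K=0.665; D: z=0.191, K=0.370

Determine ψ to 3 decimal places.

Material balance + equilibrium reduce to Σ zᵢ(Kᵢ−1)/(1+ψ(Kᵢ−1)) = 0.
Check two-phase: ΣzᵢKᵢ = 1.767 > 1 and Σzᵢ/Kᵢ = 1.123 > 1, so g(0) = 0.767 > 0 and g(1) = -0.123 < 0.
Iterate (Newton) starting at ψ = 0.5:
  ψ = 0.500: g = 0.1846, g' = -0.639 → ψ = 0.789
  ψ = 0.789: g = 0.0151, g' = -0.583 → ψ = 0.815
Converged at ψ = 0.815.

ψ = 0.815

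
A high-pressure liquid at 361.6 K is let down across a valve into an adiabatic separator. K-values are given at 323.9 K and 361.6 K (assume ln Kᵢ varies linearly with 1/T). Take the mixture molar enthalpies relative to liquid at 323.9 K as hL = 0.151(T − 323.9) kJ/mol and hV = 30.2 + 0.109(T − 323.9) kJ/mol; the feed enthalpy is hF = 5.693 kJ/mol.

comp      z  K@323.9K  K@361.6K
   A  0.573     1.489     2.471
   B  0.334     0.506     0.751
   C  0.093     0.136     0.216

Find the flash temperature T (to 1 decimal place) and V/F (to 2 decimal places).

Adiabatic flash: solve Rachford–Rice at each trial T, then check hF = ψ·hV(T) + (1−ψ)·hL(T).
  T = 323.9 K: K = (1.489, 0.506, 0.136), RR gives ψ = 0.119, H_out = 3.586 kJ/mol
  T = 361.6 K: K = (2.471, 0.751, 0.216), RR gives ψ = 0.908, H_out = 31.687 kJ/mol
  T = 342.8 K: K = (1.946, 0.624, 0.174), RR gives ψ = 0.656, H_out = 22.132 kJ/mol
  T = 333.4 K: K = (1.710, 0.564, 0.154), RR gives ψ = 0.450, H_out = 14.848 kJ/mol
  T = 328.6 K: K = (1.596, 0.534, 0.145), RR gives ψ = 0.305, H_out = 9.869 kJ/mol
  T = 326.2 K: K = (1.541, 0.520, 0.140), RR gives ψ = 0.217, H_out = 6.880 kJ/mol
  T = 325.0 K: K = (1.514, 0.513, 0.138), RR gives ψ = 0.168, H_out = 5.221 kJ/mol
Linear interpolation between T = 325.0 (H_out = 5.221) and T = 326.2 (H_out = 6.880) on hF = 5.693 gives T ≈ 325.3 K, at which ψ = 0.18.

T = 325.3 K, V/F = 0.18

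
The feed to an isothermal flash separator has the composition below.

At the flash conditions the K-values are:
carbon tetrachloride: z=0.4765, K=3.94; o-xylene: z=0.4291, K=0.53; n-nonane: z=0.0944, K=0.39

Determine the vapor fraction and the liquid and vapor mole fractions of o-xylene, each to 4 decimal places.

ψ = 0.7762, x_o-xylene = 0.6755, y_o-xylene = 0.3580

Newton iteration, ψ⁰ = 0.5:
  ψ = 0.5000: g = 0.22069, g' = -0.9098 → ψ = 0.7426
  ψ = 0.7426: g = 0.02504, g' = -0.7475 → ψ = 0.7761
  ψ = 0.7761: g = 0.00007, g' = -0.7440 → ψ = 0.7762
Converged at ψ = 0.7762.
Compositions from xᵢ = zᵢ/(1+ψ(Kᵢ−1)), yᵢ = Kᵢxᵢ:
  carbon tetrachloride: x = 0.1452, y = 0.5721
  o-xylene: x = 0.6755, y = 0.3580
  n-nonane: x = 0.1793, y = 0.0699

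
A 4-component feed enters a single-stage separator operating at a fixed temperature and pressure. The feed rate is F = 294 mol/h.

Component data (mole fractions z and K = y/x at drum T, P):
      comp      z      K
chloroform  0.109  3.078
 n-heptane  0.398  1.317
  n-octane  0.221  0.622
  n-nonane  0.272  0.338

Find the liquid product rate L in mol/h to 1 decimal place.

Material balance + equilibrium reduce to Σ zᵢ(Kᵢ−1)/(1+ψ(Kᵢ−1)) = 0.
g(0) = ΣzᵢKᵢ − 1 = 0.089 and g(1) = 1 − Σzᵢ/Kᵢ = -0.498, so a root lies in (0, 1).
Iterate (Newton) starting at ψ = 0.65:
  ψ = 0.650: g = -0.2259, g' = -0.535 → ψ = 0.228
  ψ = 0.228: g = -0.0322, g' = -0.455 → ψ = 0.157
  ψ = 0.157: g = 0.0011, g' = -0.488 → ψ = 0.159
Converged at ψ = 0.159.
Then V = ψ·F = 0.1595·294 = 46.9 mol/h and L = F − V = 247.1 mol/h.

L = 247.1 mol/h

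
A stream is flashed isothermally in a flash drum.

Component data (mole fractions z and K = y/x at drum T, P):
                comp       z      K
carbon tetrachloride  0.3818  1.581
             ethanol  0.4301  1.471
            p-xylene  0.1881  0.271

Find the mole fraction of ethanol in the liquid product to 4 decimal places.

x_ethanol = 0.3175

Iterate (Newton) starting at β = 0.57:
  β = 0.5700: g = 0.09173, g' = -0.4247 → β = 0.7860
  β = 0.7860: g = -0.02100, g' = -0.6598 → β = 0.7542
  β = 0.7542: g = -0.00086, g' = -0.6074 → β = 0.7528
Converged at β = 0.7528.
Compositions from xᵢ = zᵢ/(1+β(Kᵢ−1)), yᵢ = Kᵢxᵢ:
  carbon tetrachloride: x = 0.2656, y = 0.4200
  ethanol: x = 0.3175, y = 0.4671
  p-xylene: x = 0.4168, y = 0.1130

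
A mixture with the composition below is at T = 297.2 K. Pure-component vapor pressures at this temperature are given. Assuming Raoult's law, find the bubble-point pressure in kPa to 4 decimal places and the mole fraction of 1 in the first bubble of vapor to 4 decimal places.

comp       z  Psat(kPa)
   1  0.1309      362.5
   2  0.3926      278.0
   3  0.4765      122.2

At the bubble point ψ → 0, so ΣzᵢKᵢ = 1 with Kᵢ = Pᵢˢᵃᵗ/P ⇒ P = ΣzᵢPᵢˢᵃᵗ.
P = 0.1309·362.5 + 0.3926·278.0 + 0.4765·122.2 = 214.8224 kPa
yᵢ = zᵢPᵢˢᵃᵗ/P ⇒ y_1 = 0.1309·362.5/214.8224 = 0.2209

Pbub = 214.8224 kPa, y_1 = 0.2209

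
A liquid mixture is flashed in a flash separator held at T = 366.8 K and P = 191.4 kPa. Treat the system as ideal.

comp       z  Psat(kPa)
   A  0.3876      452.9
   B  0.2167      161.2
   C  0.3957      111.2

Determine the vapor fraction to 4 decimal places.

Raoult's law: Kᵢ = Pᵢˢᵃᵗ/P = Pᵢˢᵃᵗ/191.4.
  K_A = 452.9/191.4 = 2.366249, K_B = 161.2/191.4 = 0.842215, K_C = 111.2/191.4 = 0.580982
Rachford–Rice: g(ψ) = Σ zᵢ(Kᵢ−1)/(1+ψ(Kᵢ−1)) = 0.
Check two-phase: ΣzᵢKᵢ = 1.3296 > 1 and Σzᵢ/Kᵢ = 1.1022 > 1, so g(0) = 0.3296 > 0 and g(1) = -0.1022 < 0.
Newton iteration, ψ⁰ = 0.5:
  ψ = 0.5000: g = 0.06776, g' = -0.3729 → ψ = 0.6817
  ψ = 0.6817: g = 0.00377, g' = -0.3369 → ψ = 0.6929
Converged at ψ = 0.6929.

ψ = 0.6929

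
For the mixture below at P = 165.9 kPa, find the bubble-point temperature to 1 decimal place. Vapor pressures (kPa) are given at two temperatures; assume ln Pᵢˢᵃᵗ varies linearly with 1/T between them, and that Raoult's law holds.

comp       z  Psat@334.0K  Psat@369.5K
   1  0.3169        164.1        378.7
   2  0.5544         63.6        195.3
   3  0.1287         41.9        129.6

T = 354.5 K

Bubble-point temperature: ΣzᵢPᵢˢᵃᵗ(T) = P. Interpolate ln Pᵢˢᵃᵗ = aᵢ + bᵢ/T.
  T = 334.0 K: ΣzᵢPᵢˢᵃᵗ = 92.66 kPa
  T = 369.5 K: ΣzᵢPᵢˢᵃᵗ = 244.96 kPa
  T = 351.8 K: ΣzᵢPᵢˢᵃᵗ = 154.21 kPa
  T = 360.6 K: ΣzᵢPᵢˢᵃᵗ = 195.10 kPa
  T = 356.2 K: ΣzᵢPᵢˢᵃᵗ = 173.68 kPa
  T = 354.0 K: ΣzᵢPᵢˢᵃᵗ = 163.71 kPa
Interpolating between 354.0 K and 356.2 K gives T ≈ 354.5 K.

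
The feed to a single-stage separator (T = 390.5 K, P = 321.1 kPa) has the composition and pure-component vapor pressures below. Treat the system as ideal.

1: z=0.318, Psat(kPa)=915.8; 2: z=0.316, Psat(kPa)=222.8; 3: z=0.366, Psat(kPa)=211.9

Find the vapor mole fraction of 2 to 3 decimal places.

y_2 = 0.270

Raoult's law: Kᵢ = Pᵢˢᵃᵗ/P = Pᵢˢᵃᵗ/321.1.
  K_1 = 915.8/321.1 = 2.85207, K_2 = 222.8/321.1 = 0.69386, K_3 = 211.9/321.1 = 0.65992
Rachford–Rice: g(β) = Σ zᵢ(Kᵢ−1)/(1+β(Kᵢ−1)) = 0.
g(0) = ΣzᵢKᵢ − 1 = 0.368 and g(1) = 1 − Σzᵢ/Kᵢ = -0.122, so a root lies in (0, 1).
Newton iteration, β⁰ = 0.3:
  β = 0.300: g = 0.1335, g' = -0.539 → β = 0.548
  β = 0.548: g = 0.0232, g' = -0.376 → β = 0.609
  β = 0.609: g = 0.0007, g' = -0.353 → β = 0.612
Converged at β = 0.612.
Compositions from xᵢ = zᵢ/(1+β(Kᵢ−1)), yᵢ = Kᵢxᵢ:
  1: x = 0.149, y = 0.425
  2: x = 0.389, y = 0.270
  3: x = 0.462, y = 0.305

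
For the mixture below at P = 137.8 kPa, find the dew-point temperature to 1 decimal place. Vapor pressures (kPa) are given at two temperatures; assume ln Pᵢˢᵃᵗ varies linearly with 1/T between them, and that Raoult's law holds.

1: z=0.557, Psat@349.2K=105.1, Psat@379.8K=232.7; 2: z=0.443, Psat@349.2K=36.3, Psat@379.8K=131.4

T = 372.9 K

Dew-point temperature: Σzᵢ·P/Pᵢˢᵃᵗ(T) = 1. Interpolate ln Pᵢˢᵃᵗ = aᵢ + bᵢ/T.
  T = 349.2 K: ΣzᵢP/Pᵢˢᵃᵗ = 2.4120
  T = 379.8 K: ΣzᵢP/Pᵢˢᵃᵗ = 0.7944
  T = 364.5 K: ΣzᵢP/Pᵢˢᵃᵗ = 1.3430
  T = 372.1 K: ΣzᵢP/Pᵢˢᵃᵗ = 1.0274
  T = 376.0 K: ΣzᵢP/Pᵢˢᵃᵗ = 0.9004
  T = 374.1 K: ΣzᵢP/Pᵢˢᵃᵗ = 0.9598
Interpolating between 372.1 K and 374.1 K gives T ≈ 372.9 K.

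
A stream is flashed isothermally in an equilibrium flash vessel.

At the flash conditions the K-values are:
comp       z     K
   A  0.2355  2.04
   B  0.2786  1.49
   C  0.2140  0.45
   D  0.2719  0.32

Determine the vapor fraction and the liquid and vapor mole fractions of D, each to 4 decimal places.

ψ = 0.1601, x_D = 0.3051, y_D = 0.0976

Material balance + equilibrium reduce to Σ zᵢ(Kᵢ−1)/(1+ψ(Kᵢ−1)) = 0.
Feasibility: ΣzᵢKᵢ = 1.0788, Σzᵢ/Kᵢ = 1.6277 — both > 1, two phases present.
Newton–Raphson from ψ = 0.5:
  ψ = 0.5000: g = -0.17170, g' = -0.5652 → ψ = 0.1962
  ψ = 0.1962: g = -0.01734, g' = -0.4801 → ψ = 0.1601
Converged at ψ = 0.1601.
Compositions from xᵢ = zᵢ/(1+ψ(Kᵢ−1)), yᵢ = Kᵢxᵢ:
  A: x = 0.2019, y = 0.4118
  B: x = 0.2583, y = 0.3849
  C: x = 0.2347, y = 0.1056
  D: x = 0.3051, y = 0.0976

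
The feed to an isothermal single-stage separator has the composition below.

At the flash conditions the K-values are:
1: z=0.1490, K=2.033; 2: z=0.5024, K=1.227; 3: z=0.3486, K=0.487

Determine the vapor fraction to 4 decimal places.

ψ = 0.3530

Let ψ = V/F and solve Σ zᵢ(Kᵢ−1)/(1+ψ(Kᵢ−1)) = 0.
Feasibility: ΣzᵢKᵢ = 1.0891, Σzᵢ/Kᵢ = 1.1986 — both > 1, two phases present.
Newton iteration, ψ⁰ = 0.46:
  ψ = 0.4600: g = -0.02647, g' = -0.2515 → ψ = 0.3547
  ψ = 0.3547: g = -0.00043, g' = -0.2444 → ψ = 0.3530
Converged at ψ = 0.3530.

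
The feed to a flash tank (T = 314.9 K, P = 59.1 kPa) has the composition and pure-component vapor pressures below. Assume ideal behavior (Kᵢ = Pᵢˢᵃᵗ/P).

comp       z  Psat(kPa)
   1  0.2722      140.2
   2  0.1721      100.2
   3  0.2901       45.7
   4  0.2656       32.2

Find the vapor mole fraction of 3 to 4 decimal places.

Raoult's law: Kᵢ = Pᵢˢᵃᵗ/P = Pᵢˢᵃᵗ/59.1.
  K_1 = 140.2/59.1 = 2.372250, K_2 = 100.2/59.1 = 1.695431, K_3 = 45.7/59.1 = 0.773266, K_4 = 32.2/59.1 = 0.544839
Material balance + equilibrium reduce to Σ zᵢ(Kᵢ−1)/(1+ψ(Kᵢ−1)) = 0.
Check two-phase: ΣzᵢKᵢ = 1.3065 > 1 and Σzᵢ/Kᵢ = 1.0789 > 1, so g(0) = 0.3065 > 0 and g(1) = -0.0789 < 0.
Iterate (Newton) starting at ψ = 0.34:
  ψ = 0.3400: g = 0.13720, g' = -0.3873 → ψ = 0.6943
  ψ = 0.6943: g = 0.01720, g' = -0.3109 → ψ = 0.7496
  ψ = 0.7496: g = 0.00007, g' = -0.3089 → ψ = 0.7498
Converged at ψ = 0.7498.
Compositions from xᵢ = zᵢ/(1+ψ(Kᵢ−1)), yᵢ = Kᵢxᵢ:
  1: x = 0.1342, y = 0.3183
  2: x = 0.1131, y = 0.1918
  3: x = 0.3495, y = 0.2703
  4: x = 0.4032, y = 0.2197

y_3 = 0.2703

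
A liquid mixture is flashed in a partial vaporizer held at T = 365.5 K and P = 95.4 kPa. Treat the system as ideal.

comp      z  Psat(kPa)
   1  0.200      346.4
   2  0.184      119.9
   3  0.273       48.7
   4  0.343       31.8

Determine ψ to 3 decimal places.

Raoult's law: Kᵢ = Pᵢˢᵃᵗ/P = Pᵢˢᵃᵗ/95.4.
  K_1 = 346.4/95.4 = 3.63103, K_2 = 119.9/95.4 = 1.25681, K_3 = 48.7/95.4 = 0.51048, K_4 = 31.8/95.4 = 0.33333
Iterate (Newton) starting at ψ = 0.68:
  ψ = 0.680: g = -0.3897, g' = -0.844 → ψ = 0.218
  ψ = 0.218: g = -0.0382, g' = -0.860 → ψ = 0.174
  ψ = 0.174: g = 0.0016, g' = -0.936 → ψ = 0.176
Converged at ψ = 0.176.

ψ = 0.176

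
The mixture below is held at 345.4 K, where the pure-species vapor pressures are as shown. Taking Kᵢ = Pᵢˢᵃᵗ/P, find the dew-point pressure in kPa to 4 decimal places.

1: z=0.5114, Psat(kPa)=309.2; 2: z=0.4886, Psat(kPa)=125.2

Pdew = 179.9694 kPa

At the dew point ψ → 1, so Σzᵢ/Kᵢ = 1 with Kᵢ = Pᵢˢᵃᵗ/P ⇒ 1/P = Σzᵢ/Pᵢˢᵃᵗ.
1/P = 0.5114/309.2 + 0.4886/125.2 = 0.0055565 ⇒ P = 179.9694 kPa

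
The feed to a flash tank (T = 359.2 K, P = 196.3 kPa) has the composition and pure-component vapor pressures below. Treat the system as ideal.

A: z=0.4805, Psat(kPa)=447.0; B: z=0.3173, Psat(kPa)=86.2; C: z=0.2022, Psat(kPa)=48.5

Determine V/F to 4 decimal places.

V/F = 0.3445

Raoult's law: Kᵢ = Pᵢˢᵃᵗ/P = Pᵢˢᵃᵗ/196.3.
  K_A = 447.0/196.3 = 2.277127, K_B = 86.2/196.3 = 0.439124, K_C = 48.5/196.3 = 0.247071
Material balance + equilibrium reduce to Σ zᵢ(Kᵢ−1)/(1+V/F(Kᵢ−1)) = 0.
Feasibility: ΣzᵢKᵢ = 1.2835, Σzᵢ/Kᵢ = 1.7520 — both > 1, two phases present.
Newton–Raphson from V/F = 0.52:
  V/F = 0.5200: g = -0.13268, g' = -0.7915 → V/F = 0.3524
  V/F = 0.3524: g = -0.00582, g' = -0.7402 → V/F = 0.3445
Converged at V/F = 0.3445.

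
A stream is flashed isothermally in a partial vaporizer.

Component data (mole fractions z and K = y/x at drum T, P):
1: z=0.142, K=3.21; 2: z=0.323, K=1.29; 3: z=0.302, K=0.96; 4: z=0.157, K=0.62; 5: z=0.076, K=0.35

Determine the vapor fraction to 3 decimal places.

Rachford–Rice: g(ψ) = Σ zᵢ(Kᵢ−1)/(1+ψ(Kᵢ−1)) = 0.
Feasibility: ΣzᵢKᵢ = 1.286, Σzᵢ/Kᵢ = 1.080 — both > 1, two phases present.
Newton iteration, ψ⁰ = 0.65:
  ψ = 0.650: g = 0.0304, g' = -0.273 → ψ = 0.762
  ψ = 0.762: g = -0.0006, g' = -0.286 → ψ = 0.760
Converged at ψ = 0.760.

ψ = 0.760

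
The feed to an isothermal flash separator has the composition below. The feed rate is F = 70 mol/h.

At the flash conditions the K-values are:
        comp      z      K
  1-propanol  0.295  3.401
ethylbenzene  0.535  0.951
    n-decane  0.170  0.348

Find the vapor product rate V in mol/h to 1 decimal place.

Rachford–Rice: g(V/F) = Σ zᵢ(Kᵢ−1)/(1+V/F(Kᵢ−1)) = 0.
g(0) = ΣzᵢKᵢ − 1 = 0.571 and g(1) = 1 − Σzᵢ/Kᵢ = -0.138, so a root lies in (0, 1).
Newton iteration, V/F⁰ = 0.54:
  V/F = 0.540: g = 0.1104, g' = -0.496 → V/F = 0.763
  V/F = 0.763: g = 0.0025, g' = -0.499 → V/F = 0.768
Converged at V/F = 0.768.
Then V = V/F·F = 0.7676·70 = 53.7 mol/h and L = F − V = 16.3 mol/h.

V = 53.7 mol/h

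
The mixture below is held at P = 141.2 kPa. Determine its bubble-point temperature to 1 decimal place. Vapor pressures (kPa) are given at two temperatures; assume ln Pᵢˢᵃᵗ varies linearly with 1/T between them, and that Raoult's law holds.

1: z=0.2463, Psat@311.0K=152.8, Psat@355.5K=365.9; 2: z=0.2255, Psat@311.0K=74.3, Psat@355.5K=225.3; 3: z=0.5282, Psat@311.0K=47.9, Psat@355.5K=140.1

T = 335.3 K

Bubble-point temperature: ΣzᵢPᵢˢᵃᵗ(T) = P. Interpolate ln Pᵢˢᵃᵗ = aᵢ + bᵢ/T.
  T = 311.0 K: ΣzᵢPᵢˢᵃᵗ = 79.69 kPa
  T = 355.5 K: ΣzᵢPᵢˢᵃᵗ = 214.93 kPa
  T = 333.2 K: ΣzᵢPᵢˢᵃᵗ = 134.94 kPa
  T = 344.4 K: ΣzᵢPᵢˢᵃᵗ = 171.71 kPa
  T = 338.8 K: ΣzᵢPᵢˢᵃᵗ = 152.51 kPa
  T = 336.0 K: ΣzᵢPᵢˢᵃᵗ = 143.52 kPa
  T = 334.6 K: ΣzᵢPᵢˢᵃᵗ = 139.18 kPa
Interpolating between 334.6 K and 336.0 K gives T ≈ 335.3 K.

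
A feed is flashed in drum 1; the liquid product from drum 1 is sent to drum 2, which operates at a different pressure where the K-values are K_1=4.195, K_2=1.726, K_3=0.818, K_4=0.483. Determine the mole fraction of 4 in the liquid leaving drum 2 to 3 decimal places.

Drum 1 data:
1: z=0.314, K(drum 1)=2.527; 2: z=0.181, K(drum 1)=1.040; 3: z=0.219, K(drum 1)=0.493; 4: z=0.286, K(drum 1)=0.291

Drum 1:
Newton–Raphson from ψ₁ = 0.5:
  ψ₁ = 0.500: g = -0.1839, g' = -0.682 → ψ₁ = 0.230
  ψ₁ = 0.230: g = -0.0061, g' = -0.679 → ψ₁ = 0.221
Converged at ψ₁ = 0.221.
Drum-1 compositions:
  1: x = 0.235, y = 0.593
  2: x = 0.179, y = 0.187
  3: x = 0.247, y = 0.122
  4: x = 0.339, y = 0.099
Drum-2 feed = drum-1 liquid: z₂ = (0.2347, 0.1794, 0.2467, 0.3392).
Drum 2:
Let ψ₂ = V/F and solve Σ zᵢ(Kᵢ−1)/(1+ψ₂(Kᵢ−1)) = 0.
Check two-phase: ΣzᵢKᵢ = 1.660 > 1 and Σzᵢ/Kᵢ = 1.164 > 1, so g(0) = 0.660 > 0 and g(1) = -0.164 < 0.
Iterate (Newton) starting at ψ₂ = 0.51:
  ψ₂ = 0.510: g = 0.0926, g' = -0.574 → ψ₂ = 0.671
  ψ₂ = 0.671: g = 0.0063, g' = -0.508 → ψ₂ = 0.684
Converged at ψ₂ = 0.684.
  1: x = 0.074, y = 0.309
  2: x = 0.120, y = 0.207
  3: x = 0.282, y = 0.230
  4: x = 0.525, y = 0.253

x_4 (drum 2) = 0.525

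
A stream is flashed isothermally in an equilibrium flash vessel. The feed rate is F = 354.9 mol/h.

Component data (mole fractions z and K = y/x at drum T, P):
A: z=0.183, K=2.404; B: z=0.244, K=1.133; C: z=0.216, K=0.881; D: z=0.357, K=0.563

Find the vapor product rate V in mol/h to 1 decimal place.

Material balance + equilibrium reduce to Σ zᵢ(Kᵢ−1)/(1+β(Kᵢ−1)) = 0.
Feasibility: ΣzᵢKᵢ = 1.108, Σzᵢ/Kᵢ = 1.171 — both > 1, two phases present.
Newton–Raphson from β = 0.6:
  β = 0.600: g = -0.0696, g' = -0.239 → β = 0.308
  β = 0.308: g = 0.0035, g' = -0.274 → β = 0.321
Converged at β = 0.321.
Then V = β·F = 0.3212·354.9 = 114.0 mol/h and L = F − V = 240.9 mol/h.

V = 114.0 mol/h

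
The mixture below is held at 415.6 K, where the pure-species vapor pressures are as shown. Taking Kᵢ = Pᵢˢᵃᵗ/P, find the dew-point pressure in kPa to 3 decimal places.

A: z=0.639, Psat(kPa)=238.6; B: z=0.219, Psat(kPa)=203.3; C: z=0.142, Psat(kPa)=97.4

Pdew = 191.819 kPa

At the dew point ψ → 1, so Σzᵢ/Kᵢ = 1 with Kᵢ = Pᵢˢᵃᵗ/P ⇒ 1/P = Σzᵢ/Pᵢˢᵃᵗ.
1/P = 0.639/238.6 + 0.219/203.3 + 0.142/97.4 = 0.005213 ⇒ P = 191.819 kPa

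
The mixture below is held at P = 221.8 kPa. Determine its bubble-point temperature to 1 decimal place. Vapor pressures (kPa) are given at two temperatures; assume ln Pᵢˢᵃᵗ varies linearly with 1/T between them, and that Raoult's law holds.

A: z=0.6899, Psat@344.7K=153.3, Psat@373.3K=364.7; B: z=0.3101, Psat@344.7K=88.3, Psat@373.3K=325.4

Bubble-point temperature: ΣzᵢPᵢˢᵃᵗ(T) = P. Interpolate ln Pᵢˢᵃᵗ = aᵢ + bᵢ/T.
  T = 344.7 K: ΣzᵢPᵢˢᵃᵗ = 133.14 kPa
  T = 373.3 K: ΣzᵢPᵢˢᵃᵗ = 352.51 kPa
  T = 359.0 K: ΣzᵢPᵢˢᵃᵗ = 219.91 kPa
  T = 366.1 K: ΣzᵢPᵢˢᵃᵗ = 278.95 kPa
  T = 362.6 K: ΣzᵢPᵢˢᵃᵗ = 248.32 kPa
  T = 360.8 K: ΣzᵢPᵢˢᵃᵗ = 233.74 kPa
  T = 359.9 K: ΣzᵢPᵢˢᵃᵗ = 226.74 kPa
  T = 359.4 K: ΣzᵢPᵢˢᵃᵗ = 222.92 kPa
Interpolating between 359.0 K and 359.4 K gives T ≈ 359.3 K.

T = 359.3 K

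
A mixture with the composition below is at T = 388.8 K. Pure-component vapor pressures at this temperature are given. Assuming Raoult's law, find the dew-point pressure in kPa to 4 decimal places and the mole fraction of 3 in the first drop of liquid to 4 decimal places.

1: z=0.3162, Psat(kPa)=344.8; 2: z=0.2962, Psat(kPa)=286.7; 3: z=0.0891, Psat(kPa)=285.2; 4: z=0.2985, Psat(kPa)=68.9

Pdew = 151.6308 kPa, x_3 = 0.0474

At the dew point ψ → 1, so Σzᵢ/Kᵢ = 1 with Kᵢ = Pᵢˢᵃᵗ/P ⇒ 1/P = Σzᵢ/Pᵢˢᵃᵗ.
1/P = 0.3162/344.8 + 0.2962/286.7 + 0.0891/285.2 + 0.2985/68.9 = 0.0065950 ⇒ P = 151.6308 kPa
xᵢ = zᵢP/Pᵢˢᵃᵗ ⇒ x_3 = 0.0891·151.6308/285.2 = 0.0474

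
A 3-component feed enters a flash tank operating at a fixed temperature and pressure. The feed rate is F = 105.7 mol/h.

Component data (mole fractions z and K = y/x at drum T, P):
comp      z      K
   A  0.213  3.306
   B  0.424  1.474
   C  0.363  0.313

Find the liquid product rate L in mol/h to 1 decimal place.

Material balance + equilibrium reduce to Σ zᵢ(Kᵢ−1)/(1+V/F(Kᵢ−1)) = 0.
Feasibility: ΣzᵢKᵢ = 1.443, Σzᵢ/Kᵢ = 1.512 — both > 1, two phases present.
Newton iteration, V/F⁰ = 0.5:
  V/F = 0.500: g = 0.0107, g' = -0.704 → V/F = 0.515
Converged at V/F = 0.515.
Then V = V/F·F = 0.5152·105.7 = 54.5 mol/h and L = F − V = 51.2 mol/h.

L = 51.2 mol/h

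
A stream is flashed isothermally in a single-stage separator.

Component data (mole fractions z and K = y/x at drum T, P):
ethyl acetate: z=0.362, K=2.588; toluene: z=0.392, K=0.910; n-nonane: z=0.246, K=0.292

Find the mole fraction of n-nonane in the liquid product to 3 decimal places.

Material balance + equilibrium reduce to Σ zᵢ(Kᵢ−1)/(1+β(Kᵢ−1)) = 0.
Feasibility: ΣzᵢKᵢ = 1.365, Σzᵢ/Kᵢ = 1.413 — both > 1, two phases present.
Newton–Raphson from β = 0.5:
  β = 0.500: g = 0.0139, g' = -0.583 → β = 0.524
Converged at β = 0.524.
Compositions from xᵢ = zᵢ/(1+β(Kᵢ−1)), yᵢ = Kᵢxᵢ:
  ethyl acetate: x = 0.198, y = 0.511
  toluene: x = 0.411, y = 0.374
  n-nonane: x = 0.391, y = 0.114

x_n-nonane = 0.391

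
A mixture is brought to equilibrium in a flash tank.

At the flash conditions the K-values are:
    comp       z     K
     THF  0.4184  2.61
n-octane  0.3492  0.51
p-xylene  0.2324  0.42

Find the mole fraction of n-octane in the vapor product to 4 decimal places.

Newton–Raphson from β = 0.5:
  β = 0.5000: g = -0.04328, g' = -0.6351 → β = 0.4318
  β = 0.4318: g = 0.00049, g' = -0.6514 → β = 0.4326
Converged at β = 0.4326.
Compositions from xᵢ = zᵢ/(1+β(Kᵢ−1)), yᵢ = Kᵢxᵢ:
  THF: x = 0.2466, y = 0.6437
  n-octane: x = 0.4431, y = 0.2260
  p-xylene: x = 0.3102, y = 0.1303

y_n-octane = 0.2260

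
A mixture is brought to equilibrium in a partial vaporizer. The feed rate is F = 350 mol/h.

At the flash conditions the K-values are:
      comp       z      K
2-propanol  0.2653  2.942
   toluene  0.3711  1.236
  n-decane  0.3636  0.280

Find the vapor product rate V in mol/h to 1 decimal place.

V = 141.1 mol/h

Let ψ = V/F and solve Σ zᵢ(Kᵢ−1)/(1+ψ(Kᵢ−1)) = 0.
Feasibility: ΣzᵢKᵢ = 1.3410, Σzᵢ/Kᵢ = 1.6890 — both > 1, two phases present.
Newton iteration, ψ⁰ = 0.33:
  ψ = 0.3300: g = 0.05186, g' = -0.7137 → ψ = 0.4027
  ψ = 0.4027: g = 0.00042, g' = -0.7062 → ψ = 0.4033
Converged at ψ = 0.4033.
Then V = ψ·F = 0.4033·350 = 141.1 mol/h and L = F − V = 208.9 mol/h.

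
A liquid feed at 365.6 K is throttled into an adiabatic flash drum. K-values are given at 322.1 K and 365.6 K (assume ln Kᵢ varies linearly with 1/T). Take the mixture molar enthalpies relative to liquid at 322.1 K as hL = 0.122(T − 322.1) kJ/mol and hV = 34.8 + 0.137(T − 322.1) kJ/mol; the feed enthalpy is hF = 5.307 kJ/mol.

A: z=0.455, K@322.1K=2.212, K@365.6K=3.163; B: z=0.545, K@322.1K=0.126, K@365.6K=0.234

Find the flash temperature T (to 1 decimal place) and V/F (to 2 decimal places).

T = 329.0 K, V/F = 0.13

Adiabatic flash: solve Rachford–Rice at each trial T, then check hF = ψ·hV(T) + (1−ψ)·hL(T).
  T = 322.1 K: K = (2.212, 0.126), RR gives ψ = 0.071, H_out = 2.468 kJ/mol
  T = 365.6 K: K = (3.163, 0.234), RR gives ψ = 0.342, H_out = 17.433 kJ/mol
  T = 343.9 K: K = (2.676, 0.175), RR gives ψ = 0.227, H_out = 10.617 kJ/mol
  T = 333.0 K: K = (2.441, 0.149), RR gives ψ = 0.157, H_out = 6.806 kJ/mol
  T = 327.6 K: K = (2.326, 0.138), RR gives ψ = 0.117, H_out = 4.741 kJ/mol
  T = 330.3 K: K = (2.383, 0.143), RR gives ψ = 0.137, H_out = 5.791 kJ/mol
  T = 329.0 K: K = (2.356, 0.141), RR gives ψ = 0.127, H_out = 5.290 kJ/mol
Linear interpolation between T = 329.0 (H_out = 5.290) and T = 330.3 (H_out = 5.791) on hF = 5.307 gives T ≈ 329.0 K, at which ψ = 0.13.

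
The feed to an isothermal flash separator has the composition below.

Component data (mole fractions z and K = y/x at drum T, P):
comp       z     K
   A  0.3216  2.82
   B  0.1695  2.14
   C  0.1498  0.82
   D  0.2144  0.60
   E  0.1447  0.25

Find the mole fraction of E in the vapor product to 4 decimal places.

y_E = 0.0739

Let β = V/F and solve Σ zᵢ(Kᵢ−1)/(1+β(Kᵢ−1)) = 0.
Feasibility: ΣzᵢKᵢ = 1.5573, Σzᵢ/Kᵢ = 1.3121 — both > 1, two phases present.
Newton–Raphson from β = 0.5:
  β = 0.5000: g = 0.11905, g' = -0.6492 → β = 0.6834
  β = 0.6834: g = -0.00192, g' = -0.6950 → β = 0.6806
Converged at β = 0.6806.
Compositions from xᵢ = zᵢ/(1+β(Kᵢ−1)), yᵢ = Kᵢxᵢ:
  A: x = 0.1437, y = 0.4051
  B: x = 0.0954, y = 0.2043
  C: x = 0.1707, y = 0.1400
  D: x = 0.2946, y = 0.1768
  E: x = 0.2956, y = 0.0739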